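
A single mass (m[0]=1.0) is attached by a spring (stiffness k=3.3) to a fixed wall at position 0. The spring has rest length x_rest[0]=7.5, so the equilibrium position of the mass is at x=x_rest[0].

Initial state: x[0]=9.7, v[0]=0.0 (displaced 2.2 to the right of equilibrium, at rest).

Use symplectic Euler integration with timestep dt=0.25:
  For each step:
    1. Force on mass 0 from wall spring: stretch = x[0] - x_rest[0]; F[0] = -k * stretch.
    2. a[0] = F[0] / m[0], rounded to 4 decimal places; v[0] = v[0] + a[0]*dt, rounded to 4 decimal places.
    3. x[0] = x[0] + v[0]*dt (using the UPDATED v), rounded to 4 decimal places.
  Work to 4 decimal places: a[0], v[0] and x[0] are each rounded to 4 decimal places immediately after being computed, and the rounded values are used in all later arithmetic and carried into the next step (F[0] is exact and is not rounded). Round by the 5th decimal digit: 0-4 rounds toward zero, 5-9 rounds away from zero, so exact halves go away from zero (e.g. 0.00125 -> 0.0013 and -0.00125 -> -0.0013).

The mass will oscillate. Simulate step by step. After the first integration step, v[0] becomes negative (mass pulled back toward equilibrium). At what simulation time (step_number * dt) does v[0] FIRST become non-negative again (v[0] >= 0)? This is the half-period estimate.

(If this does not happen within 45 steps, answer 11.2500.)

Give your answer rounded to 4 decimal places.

Answer: 1.7500

Derivation:
Step 0: x=[9.7000] v=[0.0000]
Step 1: x=[9.2463] v=[-1.8150]
Step 2: x=[8.4324] v=[-3.2557]
Step 3: x=[7.4262] v=[-4.0249]
Step 4: x=[6.4352] v=[-3.9640]
Step 5: x=[5.6638] v=[-3.0856]
Step 6: x=[5.2711] v=[-1.5707]
Step 7: x=[5.3382] v=[0.2682]
First v>=0 after going negative at step 7, time=1.7500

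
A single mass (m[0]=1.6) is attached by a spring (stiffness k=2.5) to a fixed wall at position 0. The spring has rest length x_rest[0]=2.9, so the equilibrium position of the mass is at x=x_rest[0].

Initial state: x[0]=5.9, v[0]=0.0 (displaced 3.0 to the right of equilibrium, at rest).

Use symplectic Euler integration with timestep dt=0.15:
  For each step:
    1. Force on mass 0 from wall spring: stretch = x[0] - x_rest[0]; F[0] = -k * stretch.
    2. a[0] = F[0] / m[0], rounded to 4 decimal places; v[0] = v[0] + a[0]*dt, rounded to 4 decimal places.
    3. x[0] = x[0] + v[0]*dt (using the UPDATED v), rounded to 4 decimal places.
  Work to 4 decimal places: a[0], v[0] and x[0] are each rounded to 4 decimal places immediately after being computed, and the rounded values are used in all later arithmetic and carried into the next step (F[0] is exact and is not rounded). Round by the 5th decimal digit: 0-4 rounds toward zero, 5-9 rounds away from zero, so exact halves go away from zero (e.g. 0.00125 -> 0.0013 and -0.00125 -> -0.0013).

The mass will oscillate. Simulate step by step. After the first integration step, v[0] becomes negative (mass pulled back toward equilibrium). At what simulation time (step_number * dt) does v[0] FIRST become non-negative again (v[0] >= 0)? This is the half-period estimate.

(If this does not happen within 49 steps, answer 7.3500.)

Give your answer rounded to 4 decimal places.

Step 0: x=[5.9000] v=[0.0000]
Step 1: x=[5.7945] v=[-0.7031]
Step 2: x=[5.5873] v=[-1.3815]
Step 3: x=[5.2856] v=[-2.0113]
Step 4: x=[4.9000] v=[-2.5704]
Step 5: x=[4.4441] v=[-3.0392]
Step 6: x=[3.9339] v=[-3.4011]
Step 7: x=[3.3874] v=[-3.6434]
Step 8: x=[2.8238] v=[-3.7576]
Step 9: x=[2.2628] v=[-3.7397]
Step 10: x=[1.7242] v=[-3.5904]
Step 11: x=[1.2270] v=[-3.3148]
Step 12: x=[0.7886] v=[-2.9227]
Step 13: x=[0.4244] v=[-2.4278]
Step 14: x=[0.1473] v=[-1.8476]
Step 15: x=[-0.0331] v=[-1.2024]
Step 16: x=[-0.1104] v=[-0.5150]
Step 17: x=[-0.0818] v=[0.1906]
First v>=0 after going negative at step 17, time=2.5500

Answer: 2.5500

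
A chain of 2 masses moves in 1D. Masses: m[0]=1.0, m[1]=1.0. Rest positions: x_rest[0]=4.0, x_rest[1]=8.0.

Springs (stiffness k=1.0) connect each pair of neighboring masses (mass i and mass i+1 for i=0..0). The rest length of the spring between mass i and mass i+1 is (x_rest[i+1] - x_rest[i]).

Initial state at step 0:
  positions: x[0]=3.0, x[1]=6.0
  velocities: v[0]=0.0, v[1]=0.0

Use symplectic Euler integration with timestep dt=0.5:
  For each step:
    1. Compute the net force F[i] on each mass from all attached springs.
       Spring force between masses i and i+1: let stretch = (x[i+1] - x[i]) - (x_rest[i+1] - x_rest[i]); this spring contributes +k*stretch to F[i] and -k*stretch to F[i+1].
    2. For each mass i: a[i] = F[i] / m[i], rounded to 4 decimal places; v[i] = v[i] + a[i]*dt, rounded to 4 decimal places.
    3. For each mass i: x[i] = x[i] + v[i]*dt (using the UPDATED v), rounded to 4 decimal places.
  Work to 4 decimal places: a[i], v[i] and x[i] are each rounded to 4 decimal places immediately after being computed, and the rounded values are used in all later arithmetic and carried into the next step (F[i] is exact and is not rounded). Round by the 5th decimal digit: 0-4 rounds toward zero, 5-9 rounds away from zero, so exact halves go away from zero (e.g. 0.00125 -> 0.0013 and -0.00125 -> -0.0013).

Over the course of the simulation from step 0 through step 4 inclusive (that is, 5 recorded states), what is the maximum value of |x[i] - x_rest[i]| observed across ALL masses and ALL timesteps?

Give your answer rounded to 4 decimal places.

Step 0: x=[3.0000 6.0000] v=[0.0000 0.0000]
Step 1: x=[2.7500 6.2500] v=[-0.5000 0.5000]
Step 2: x=[2.3750 6.6250] v=[-0.7500 0.7500]
Step 3: x=[2.0625 6.9375] v=[-0.6250 0.6250]
Step 4: x=[1.9688 7.0313] v=[-0.1875 0.1875]
Max displacement = 2.0312

Answer: 2.0312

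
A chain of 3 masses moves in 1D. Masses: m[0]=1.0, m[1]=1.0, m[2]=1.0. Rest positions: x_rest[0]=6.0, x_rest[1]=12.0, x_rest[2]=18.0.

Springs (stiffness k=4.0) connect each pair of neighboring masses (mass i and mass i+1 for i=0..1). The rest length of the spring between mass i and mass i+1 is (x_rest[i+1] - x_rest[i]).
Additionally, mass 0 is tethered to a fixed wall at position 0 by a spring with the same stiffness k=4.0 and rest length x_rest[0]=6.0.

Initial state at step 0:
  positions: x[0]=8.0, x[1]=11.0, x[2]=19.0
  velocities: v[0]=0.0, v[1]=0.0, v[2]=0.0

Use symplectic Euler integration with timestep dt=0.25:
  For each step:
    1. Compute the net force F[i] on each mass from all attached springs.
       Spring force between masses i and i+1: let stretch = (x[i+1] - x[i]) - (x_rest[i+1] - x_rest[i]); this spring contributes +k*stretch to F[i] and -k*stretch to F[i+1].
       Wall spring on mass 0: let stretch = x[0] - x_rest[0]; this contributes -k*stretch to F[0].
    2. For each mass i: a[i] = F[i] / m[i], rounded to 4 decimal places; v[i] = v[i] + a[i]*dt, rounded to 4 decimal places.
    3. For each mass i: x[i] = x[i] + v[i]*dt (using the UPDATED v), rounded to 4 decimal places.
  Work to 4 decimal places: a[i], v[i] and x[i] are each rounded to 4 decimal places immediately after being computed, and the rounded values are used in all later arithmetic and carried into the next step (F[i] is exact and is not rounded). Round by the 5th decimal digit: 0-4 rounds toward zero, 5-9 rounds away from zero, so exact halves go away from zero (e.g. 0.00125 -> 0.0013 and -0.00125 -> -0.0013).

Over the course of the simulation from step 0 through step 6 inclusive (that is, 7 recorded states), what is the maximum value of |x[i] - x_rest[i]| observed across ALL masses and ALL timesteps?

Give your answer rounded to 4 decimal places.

Answer: 2.0625

Derivation:
Step 0: x=[8.0000 11.0000 19.0000] v=[0.0000 0.0000 0.0000]
Step 1: x=[6.7500 12.2500 18.5000] v=[-5.0000 5.0000 -2.0000]
Step 2: x=[5.1875 13.6875 17.9375] v=[-6.2500 5.7500 -2.2500]
Step 3: x=[4.4531 14.0625 17.8125] v=[-2.9375 1.5000 -0.5000]
Step 4: x=[5.0078 12.9727 18.2500] v=[2.2188 -4.3594 1.7500]
Step 5: x=[6.3018 11.2110 18.8682] v=[5.1759 -7.0470 2.4727]
Step 6: x=[7.2476 10.1363 19.0721] v=[3.7833 -4.2990 0.8155]
Max displacement = 2.0625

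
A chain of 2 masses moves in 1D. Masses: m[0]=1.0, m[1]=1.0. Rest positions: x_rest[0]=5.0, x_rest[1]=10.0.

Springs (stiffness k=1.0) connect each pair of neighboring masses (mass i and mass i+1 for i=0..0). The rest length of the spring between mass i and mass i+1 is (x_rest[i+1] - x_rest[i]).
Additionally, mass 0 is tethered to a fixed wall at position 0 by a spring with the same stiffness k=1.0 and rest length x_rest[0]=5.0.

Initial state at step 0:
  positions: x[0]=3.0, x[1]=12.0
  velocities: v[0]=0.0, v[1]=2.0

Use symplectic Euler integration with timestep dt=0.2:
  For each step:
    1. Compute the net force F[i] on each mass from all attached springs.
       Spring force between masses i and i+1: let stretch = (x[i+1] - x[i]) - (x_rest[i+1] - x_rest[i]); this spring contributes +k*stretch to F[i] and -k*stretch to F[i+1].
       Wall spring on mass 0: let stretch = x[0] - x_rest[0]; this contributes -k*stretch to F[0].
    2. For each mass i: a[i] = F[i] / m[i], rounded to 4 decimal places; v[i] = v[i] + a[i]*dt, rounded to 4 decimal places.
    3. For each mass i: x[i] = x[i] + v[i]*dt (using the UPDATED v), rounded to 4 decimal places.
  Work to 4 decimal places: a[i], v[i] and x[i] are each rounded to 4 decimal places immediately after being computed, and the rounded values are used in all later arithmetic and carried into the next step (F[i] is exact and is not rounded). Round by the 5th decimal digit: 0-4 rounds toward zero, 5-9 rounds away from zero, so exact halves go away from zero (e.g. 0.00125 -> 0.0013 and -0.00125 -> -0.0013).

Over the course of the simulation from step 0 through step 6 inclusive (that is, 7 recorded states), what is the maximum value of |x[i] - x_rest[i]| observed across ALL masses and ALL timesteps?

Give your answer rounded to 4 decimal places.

Answer: 2.3200

Derivation:
Step 0: x=[3.0000 12.0000] v=[0.0000 2.0000]
Step 1: x=[3.2400 12.2400] v=[1.2000 1.2000]
Step 2: x=[3.7104 12.3200] v=[2.3520 0.4000]
Step 3: x=[4.3768 12.2556] v=[3.3318 -0.3219]
Step 4: x=[5.1832 12.0761] v=[4.0322 -0.8977]
Step 5: x=[6.0580 11.8208] v=[4.3741 -1.2763]
Step 6: x=[6.9210 11.5350] v=[4.3151 -1.4289]
Max displacement = 2.3200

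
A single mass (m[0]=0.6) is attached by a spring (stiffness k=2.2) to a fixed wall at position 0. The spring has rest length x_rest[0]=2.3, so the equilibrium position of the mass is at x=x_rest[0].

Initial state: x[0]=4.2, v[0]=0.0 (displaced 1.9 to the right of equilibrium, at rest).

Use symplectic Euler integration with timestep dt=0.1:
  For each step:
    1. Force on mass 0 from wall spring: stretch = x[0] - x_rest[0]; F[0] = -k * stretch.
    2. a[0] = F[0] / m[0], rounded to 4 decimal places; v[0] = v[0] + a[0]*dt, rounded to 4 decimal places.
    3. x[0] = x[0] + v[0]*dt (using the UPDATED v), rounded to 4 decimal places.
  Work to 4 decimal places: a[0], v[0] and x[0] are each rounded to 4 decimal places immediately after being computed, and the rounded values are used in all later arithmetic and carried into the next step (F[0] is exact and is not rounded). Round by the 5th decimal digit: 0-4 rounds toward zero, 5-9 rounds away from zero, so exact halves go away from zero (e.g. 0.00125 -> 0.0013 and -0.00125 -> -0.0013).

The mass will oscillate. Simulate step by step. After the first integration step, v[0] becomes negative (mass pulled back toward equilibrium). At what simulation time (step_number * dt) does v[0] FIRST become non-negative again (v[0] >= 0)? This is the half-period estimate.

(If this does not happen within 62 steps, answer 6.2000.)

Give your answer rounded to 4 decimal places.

Step 0: x=[4.2000] v=[0.0000]
Step 1: x=[4.1303] v=[-0.6967]
Step 2: x=[3.9935] v=[-1.3678]
Step 3: x=[3.7946] v=[-1.9888]
Step 4: x=[3.5409] v=[-2.5368]
Step 5: x=[3.2417] v=[-2.9918]
Step 6: x=[2.9080] v=[-3.3371]
Step 7: x=[2.5520] v=[-3.5600]
Step 8: x=[2.1868] v=[-3.6524]
Step 9: x=[1.8257] v=[-3.6109]
Step 10: x=[1.4820] v=[-3.4370]
Step 11: x=[1.1683] v=[-3.1371]
Step 12: x=[0.8961] v=[-2.7221]
Step 13: x=[0.6754] v=[-2.2073]
Step 14: x=[0.5142] v=[-1.6116]
Step 15: x=[0.4185] v=[-0.9568]
Step 16: x=[0.3918] v=[-0.2669]
Step 17: x=[0.4351] v=[0.4328]
First v>=0 after going negative at step 17, time=1.7000

Answer: 1.7000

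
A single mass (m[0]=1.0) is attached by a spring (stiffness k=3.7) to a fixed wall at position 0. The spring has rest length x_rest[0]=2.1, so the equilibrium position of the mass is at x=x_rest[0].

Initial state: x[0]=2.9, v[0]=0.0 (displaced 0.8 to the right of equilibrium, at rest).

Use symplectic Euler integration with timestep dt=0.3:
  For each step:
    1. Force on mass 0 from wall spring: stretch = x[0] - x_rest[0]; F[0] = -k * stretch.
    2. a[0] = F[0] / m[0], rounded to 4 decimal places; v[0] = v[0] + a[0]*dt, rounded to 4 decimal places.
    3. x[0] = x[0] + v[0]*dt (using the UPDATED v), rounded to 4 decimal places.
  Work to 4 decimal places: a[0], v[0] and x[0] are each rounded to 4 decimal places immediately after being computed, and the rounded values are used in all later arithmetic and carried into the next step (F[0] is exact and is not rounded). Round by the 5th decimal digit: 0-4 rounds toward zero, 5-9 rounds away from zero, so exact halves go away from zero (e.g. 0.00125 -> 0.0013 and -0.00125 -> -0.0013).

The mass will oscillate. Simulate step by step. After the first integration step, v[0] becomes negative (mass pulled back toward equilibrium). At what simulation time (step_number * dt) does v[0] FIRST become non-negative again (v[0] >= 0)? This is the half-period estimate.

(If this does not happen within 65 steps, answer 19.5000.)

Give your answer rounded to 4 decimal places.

Answer: 1.8000

Derivation:
Step 0: x=[2.9000] v=[0.0000]
Step 1: x=[2.6336] v=[-0.8880]
Step 2: x=[2.1895] v=[-1.4803]
Step 3: x=[1.7156] v=[-1.5797]
Step 4: x=[1.3697] v=[-1.1530]
Step 5: x=[1.2670] v=[-0.3424]
Step 6: x=[1.4417] v=[0.5822]
First v>=0 after going negative at step 6, time=1.8000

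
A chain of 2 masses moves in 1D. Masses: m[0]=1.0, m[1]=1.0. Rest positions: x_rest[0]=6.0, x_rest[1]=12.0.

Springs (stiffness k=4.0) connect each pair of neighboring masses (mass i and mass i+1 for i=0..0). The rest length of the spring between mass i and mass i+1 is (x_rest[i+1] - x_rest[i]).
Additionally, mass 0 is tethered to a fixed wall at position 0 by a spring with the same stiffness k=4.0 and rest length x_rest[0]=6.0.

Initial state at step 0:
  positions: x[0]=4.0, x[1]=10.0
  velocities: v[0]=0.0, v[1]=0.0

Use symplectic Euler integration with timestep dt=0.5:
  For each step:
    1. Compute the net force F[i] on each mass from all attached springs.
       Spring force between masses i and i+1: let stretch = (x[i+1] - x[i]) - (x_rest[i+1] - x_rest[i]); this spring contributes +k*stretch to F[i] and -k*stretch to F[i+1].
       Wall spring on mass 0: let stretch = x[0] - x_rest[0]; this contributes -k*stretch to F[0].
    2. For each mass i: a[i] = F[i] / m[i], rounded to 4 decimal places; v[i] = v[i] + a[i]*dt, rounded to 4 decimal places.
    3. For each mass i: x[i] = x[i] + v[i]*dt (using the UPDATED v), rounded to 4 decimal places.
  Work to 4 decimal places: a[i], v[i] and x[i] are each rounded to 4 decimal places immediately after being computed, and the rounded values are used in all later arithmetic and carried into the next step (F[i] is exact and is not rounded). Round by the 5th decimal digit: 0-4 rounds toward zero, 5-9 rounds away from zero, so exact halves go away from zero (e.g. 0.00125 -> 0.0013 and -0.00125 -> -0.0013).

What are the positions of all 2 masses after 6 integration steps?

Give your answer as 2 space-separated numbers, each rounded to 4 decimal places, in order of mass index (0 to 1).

Step 0: x=[4.0000 10.0000] v=[0.0000 0.0000]
Step 1: x=[6.0000 10.0000] v=[4.0000 0.0000]
Step 2: x=[6.0000 12.0000] v=[0.0000 4.0000]
Step 3: x=[6.0000 14.0000] v=[0.0000 4.0000]
Step 4: x=[8.0000 14.0000] v=[4.0000 0.0000]
Step 5: x=[8.0000 14.0000] v=[0.0000 0.0000]
Step 6: x=[6.0000 14.0000] v=[-4.0000 0.0000]

Answer: 6.0000 14.0000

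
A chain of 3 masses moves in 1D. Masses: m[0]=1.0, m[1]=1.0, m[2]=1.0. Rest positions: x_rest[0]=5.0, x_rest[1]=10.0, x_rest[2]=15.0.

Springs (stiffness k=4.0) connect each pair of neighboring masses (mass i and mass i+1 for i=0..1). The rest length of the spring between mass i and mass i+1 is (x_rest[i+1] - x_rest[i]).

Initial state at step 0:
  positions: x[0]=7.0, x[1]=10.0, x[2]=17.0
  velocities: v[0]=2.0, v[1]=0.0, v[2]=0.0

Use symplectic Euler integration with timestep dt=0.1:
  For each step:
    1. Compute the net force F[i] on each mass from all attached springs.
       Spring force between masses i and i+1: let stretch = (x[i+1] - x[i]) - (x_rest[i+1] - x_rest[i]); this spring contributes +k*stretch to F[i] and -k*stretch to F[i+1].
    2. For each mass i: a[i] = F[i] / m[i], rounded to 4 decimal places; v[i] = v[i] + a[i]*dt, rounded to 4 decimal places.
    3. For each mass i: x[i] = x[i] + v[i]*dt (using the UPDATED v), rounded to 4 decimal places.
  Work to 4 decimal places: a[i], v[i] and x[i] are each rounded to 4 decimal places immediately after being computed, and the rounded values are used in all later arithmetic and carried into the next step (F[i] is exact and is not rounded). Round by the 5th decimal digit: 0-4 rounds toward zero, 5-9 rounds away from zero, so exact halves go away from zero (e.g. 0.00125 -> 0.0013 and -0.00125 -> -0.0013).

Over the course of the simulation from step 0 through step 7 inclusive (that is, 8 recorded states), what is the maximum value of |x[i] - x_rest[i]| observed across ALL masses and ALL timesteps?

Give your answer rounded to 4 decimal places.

Step 0: x=[7.0000 10.0000 17.0000] v=[2.0000 0.0000 0.0000]
Step 1: x=[7.1200 10.1600 16.9200] v=[1.2000 1.6000 -0.8000]
Step 2: x=[7.1616 10.4688 16.7696] v=[0.4160 3.0880 -1.5040]
Step 3: x=[7.1355 10.8973 16.5672] v=[-0.2611 4.2854 -2.0243]
Step 4: x=[7.0599 11.4022 16.3380] v=[-0.7564 5.0486 -2.2923]
Step 5: x=[6.9580 11.9308 16.1113] v=[-1.0195 5.2860 -2.2666]
Step 6: x=[6.8550 12.4277 15.9174] v=[-1.0304 4.9691 -1.9388]
Step 7: x=[6.7749 12.8413 15.7839] v=[-0.8013 4.1359 -1.3347]
Max displacement = 2.8413

Answer: 2.8413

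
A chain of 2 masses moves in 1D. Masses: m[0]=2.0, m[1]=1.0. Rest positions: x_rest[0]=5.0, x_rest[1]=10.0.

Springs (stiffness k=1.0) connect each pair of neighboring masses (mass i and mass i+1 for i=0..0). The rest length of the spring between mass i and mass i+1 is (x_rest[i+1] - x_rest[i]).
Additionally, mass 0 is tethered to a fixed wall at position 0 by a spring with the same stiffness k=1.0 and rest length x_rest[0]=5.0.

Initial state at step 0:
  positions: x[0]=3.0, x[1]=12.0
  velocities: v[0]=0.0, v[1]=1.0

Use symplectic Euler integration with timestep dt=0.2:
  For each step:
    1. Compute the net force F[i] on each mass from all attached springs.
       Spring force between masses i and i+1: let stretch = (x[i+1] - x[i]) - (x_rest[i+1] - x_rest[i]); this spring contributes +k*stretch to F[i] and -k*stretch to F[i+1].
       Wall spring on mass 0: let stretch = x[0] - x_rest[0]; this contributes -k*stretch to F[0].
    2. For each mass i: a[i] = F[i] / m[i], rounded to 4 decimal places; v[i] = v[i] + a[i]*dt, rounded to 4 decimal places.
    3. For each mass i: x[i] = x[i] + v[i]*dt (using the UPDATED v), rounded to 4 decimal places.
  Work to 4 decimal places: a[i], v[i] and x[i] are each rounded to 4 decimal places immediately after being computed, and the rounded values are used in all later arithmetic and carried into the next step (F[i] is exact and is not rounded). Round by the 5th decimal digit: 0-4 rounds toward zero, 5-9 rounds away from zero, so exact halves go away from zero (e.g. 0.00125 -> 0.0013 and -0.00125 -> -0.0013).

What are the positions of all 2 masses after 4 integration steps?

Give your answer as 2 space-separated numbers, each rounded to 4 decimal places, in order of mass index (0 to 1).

Step 0: x=[3.0000 12.0000] v=[0.0000 1.0000]
Step 1: x=[3.1200 12.0400] v=[0.6000 0.2000]
Step 2: x=[3.3560 11.9232] v=[1.1800 -0.5840]
Step 3: x=[3.6962 11.6637] v=[1.7011 -1.2974]
Step 4: x=[4.1218 11.2855] v=[2.1282 -1.8909]

Answer: 4.1218 11.2855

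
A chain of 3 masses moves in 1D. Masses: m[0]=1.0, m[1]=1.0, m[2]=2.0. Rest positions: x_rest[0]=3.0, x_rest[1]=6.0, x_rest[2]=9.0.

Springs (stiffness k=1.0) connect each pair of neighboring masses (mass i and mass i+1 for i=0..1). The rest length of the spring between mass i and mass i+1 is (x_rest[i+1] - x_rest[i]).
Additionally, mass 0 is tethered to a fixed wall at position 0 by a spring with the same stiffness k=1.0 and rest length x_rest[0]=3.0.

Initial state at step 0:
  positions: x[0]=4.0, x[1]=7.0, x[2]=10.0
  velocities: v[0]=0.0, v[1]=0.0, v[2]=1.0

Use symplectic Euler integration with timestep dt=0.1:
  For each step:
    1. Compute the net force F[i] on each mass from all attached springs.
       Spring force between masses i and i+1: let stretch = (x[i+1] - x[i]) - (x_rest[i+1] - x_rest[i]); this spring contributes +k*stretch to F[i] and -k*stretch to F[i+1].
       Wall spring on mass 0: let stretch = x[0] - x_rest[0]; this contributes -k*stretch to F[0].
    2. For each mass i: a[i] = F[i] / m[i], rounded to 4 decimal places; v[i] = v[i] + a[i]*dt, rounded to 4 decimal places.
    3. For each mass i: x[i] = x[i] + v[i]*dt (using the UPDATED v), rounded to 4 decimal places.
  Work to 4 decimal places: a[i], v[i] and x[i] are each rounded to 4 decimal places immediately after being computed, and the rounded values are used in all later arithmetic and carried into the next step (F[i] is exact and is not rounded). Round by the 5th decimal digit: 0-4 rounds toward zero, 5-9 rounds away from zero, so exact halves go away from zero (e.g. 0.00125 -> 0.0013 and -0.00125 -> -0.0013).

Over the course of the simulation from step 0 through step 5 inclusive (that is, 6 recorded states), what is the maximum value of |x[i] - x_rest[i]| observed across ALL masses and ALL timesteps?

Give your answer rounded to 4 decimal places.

Answer: 1.4901

Derivation:
Step 0: x=[4.0000 7.0000 10.0000] v=[0.0000 0.0000 1.0000]
Step 1: x=[3.9900 7.0000 10.1000] v=[-0.1000 0.0000 1.0000]
Step 2: x=[3.9702 7.0009 10.1995] v=[-0.1980 0.0090 0.9950]
Step 3: x=[3.9410 7.0035 10.2980] v=[-0.2920 0.0258 0.9851]
Step 4: x=[3.9030 7.0084 10.3950] v=[-0.3799 0.0490 0.9704]
Step 5: x=[3.8570 7.0161 10.4901] v=[-0.4597 0.0771 0.9511]
Max displacement = 1.4901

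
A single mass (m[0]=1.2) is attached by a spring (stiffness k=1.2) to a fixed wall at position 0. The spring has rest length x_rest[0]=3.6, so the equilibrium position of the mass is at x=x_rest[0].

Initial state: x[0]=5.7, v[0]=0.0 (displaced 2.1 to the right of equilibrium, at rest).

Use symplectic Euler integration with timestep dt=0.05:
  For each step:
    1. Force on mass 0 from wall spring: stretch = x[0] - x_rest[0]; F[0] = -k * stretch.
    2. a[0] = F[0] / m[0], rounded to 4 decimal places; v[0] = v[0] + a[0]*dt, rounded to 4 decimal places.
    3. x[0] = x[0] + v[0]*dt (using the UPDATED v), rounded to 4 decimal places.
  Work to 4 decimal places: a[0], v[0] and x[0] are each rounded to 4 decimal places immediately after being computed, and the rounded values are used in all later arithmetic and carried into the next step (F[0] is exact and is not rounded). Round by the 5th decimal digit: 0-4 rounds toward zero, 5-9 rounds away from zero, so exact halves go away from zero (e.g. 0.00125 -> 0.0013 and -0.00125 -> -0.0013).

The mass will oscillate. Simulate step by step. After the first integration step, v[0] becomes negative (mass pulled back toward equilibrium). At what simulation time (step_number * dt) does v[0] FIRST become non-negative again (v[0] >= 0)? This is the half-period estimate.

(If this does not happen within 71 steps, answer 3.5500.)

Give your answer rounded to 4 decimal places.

Step 0: x=[5.7000] v=[0.0000]
Step 1: x=[5.6948] v=[-0.1050]
Step 2: x=[5.6843] v=[-0.2097]
Step 3: x=[5.6686] v=[-0.3139]
Step 4: x=[5.6477] v=[-0.4173]
Step 5: x=[5.6217] v=[-0.5197]
Step 6: x=[5.5907] v=[-0.6208]
Step 7: x=[5.5547] v=[-0.7203]
Step 8: x=[5.5138] v=[-0.8180]
Step 9: x=[5.4681] v=[-0.9137]
Step 10: x=[5.4177] v=[-1.0071]
Step 11: x=[5.3628] v=[-1.0980]
Step 12: x=[5.3035] v=[-1.1861]
Step 13: x=[5.2399] v=[-1.2713]
Step 14: x=[5.1722] v=[-1.3533]
Step 15: x=[5.1006] v=[-1.4319]
Step 16: x=[5.0253] v=[-1.5069]
Step 17: x=[4.9464] v=[-1.5782]
Step 18: x=[4.8641] v=[-1.6455]
Step 19: x=[4.7787] v=[-1.7087]
Step 20: x=[4.6903] v=[-1.7676]
Step 21: x=[4.5992] v=[-1.8221]
Step 22: x=[4.5056] v=[-1.8721]
Step 23: x=[4.4097] v=[-1.9174]
Step 24: x=[4.3118] v=[-1.9579]
Step 25: x=[4.2121] v=[-1.9935]
Step 26: x=[4.1109] v=[-2.0241]
Step 27: x=[4.0084] v=[-2.0496]
Step 28: x=[3.9049] v=[-2.0700]
Step 29: x=[3.8006] v=[-2.0852]
Step 30: x=[3.6958] v=[-2.0952]
Step 31: x=[3.5908] v=[-2.1000]
Step 32: x=[3.4858] v=[-2.0995]
Step 33: x=[3.3811] v=[-2.0938]
Step 34: x=[3.2770] v=[-2.0829]
Step 35: x=[3.1737] v=[-2.0668]
Step 36: x=[3.0714] v=[-2.0455]
Step 37: x=[2.9704] v=[-2.0191]
Step 38: x=[2.8710] v=[-1.9876]
Step 39: x=[2.7734] v=[-1.9512]
Step 40: x=[2.6779] v=[-1.9099]
Step 41: x=[2.5847] v=[-1.8638]
Step 42: x=[2.4941] v=[-1.8130]
Step 43: x=[2.4062] v=[-1.7577]
Step 44: x=[2.3213] v=[-1.6980]
Step 45: x=[2.2396] v=[-1.6341]
Step 46: x=[2.1613] v=[-1.5661]
Step 47: x=[2.0866] v=[-1.4942]
Step 48: x=[2.0157] v=[-1.4185]
Step 49: x=[1.9487] v=[-1.3393]
Step 50: x=[1.8859] v=[-1.2567]
Step 51: x=[1.8274] v=[-1.1710]
Step 52: x=[1.7733] v=[-1.0824]
Step 53: x=[1.7237] v=[-0.9911]
Step 54: x=[1.6788] v=[-0.8973]
Step 55: x=[1.6387] v=[-0.8012]
Step 56: x=[1.6035] v=[-0.7031]
Step 57: x=[1.5733] v=[-0.6033]
Step 58: x=[1.5482] v=[-0.5020]
Step 59: x=[1.5282] v=[-0.3994]
Step 60: x=[1.5134] v=[-0.2958]
Step 61: x=[1.5038] v=[-0.1915]
Step 62: x=[1.4995] v=[-0.0867]
Step 63: x=[1.5004] v=[0.0183]
First v>=0 after going negative at step 63, time=3.1500

Answer: 3.1500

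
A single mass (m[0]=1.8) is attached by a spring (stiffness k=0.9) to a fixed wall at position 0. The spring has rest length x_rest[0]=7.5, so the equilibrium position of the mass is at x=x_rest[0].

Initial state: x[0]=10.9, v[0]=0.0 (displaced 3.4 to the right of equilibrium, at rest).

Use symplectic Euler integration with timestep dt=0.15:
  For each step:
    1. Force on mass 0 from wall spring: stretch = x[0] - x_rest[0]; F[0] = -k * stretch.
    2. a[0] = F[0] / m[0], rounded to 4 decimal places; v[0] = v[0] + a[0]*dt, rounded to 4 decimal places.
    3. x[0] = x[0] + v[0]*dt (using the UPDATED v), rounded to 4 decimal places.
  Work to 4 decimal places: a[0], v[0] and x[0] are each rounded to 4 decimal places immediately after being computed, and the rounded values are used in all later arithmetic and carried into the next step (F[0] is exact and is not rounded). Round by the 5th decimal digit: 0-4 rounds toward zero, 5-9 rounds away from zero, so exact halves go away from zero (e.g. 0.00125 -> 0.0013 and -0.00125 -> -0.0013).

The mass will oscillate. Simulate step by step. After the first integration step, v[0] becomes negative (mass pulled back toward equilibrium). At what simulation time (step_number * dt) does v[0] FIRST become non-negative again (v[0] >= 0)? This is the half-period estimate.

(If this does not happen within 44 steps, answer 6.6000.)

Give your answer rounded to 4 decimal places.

Step 0: x=[10.9000] v=[0.0000]
Step 1: x=[10.8618] v=[-0.2550]
Step 2: x=[10.7857] v=[-0.5071]
Step 3: x=[10.6727] v=[-0.7535]
Step 4: x=[10.5240] v=[-0.9915]
Step 5: x=[10.3413] v=[-1.2183]
Step 6: x=[10.1266] v=[-1.4314]
Step 7: x=[9.8823] v=[-1.6284]
Step 8: x=[9.6112] v=[-1.8071]
Step 9: x=[9.3164] v=[-1.9654]
Step 10: x=[9.0012] v=[-2.1016]
Step 11: x=[8.6691] v=[-2.2142]
Step 12: x=[8.3238] v=[-2.3019]
Step 13: x=[7.9692] v=[-2.3637]
Step 14: x=[7.6094] v=[-2.3989]
Step 15: x=[7.2483] v=[-2.4071]
Step 16: x=[6.8901] v=[-2.3882]
Step 17: x=[6.5387] v=[-2.3425]
Step 18: x=[6.1981] v=[-2.2704]
Step 19: x=[5.8722] v=[-2.1728]
Step 20: x=[5.5646] v=[-2.0507]
Step 21: x=[5.2788] v=[-1.9055]
Step 22: x=[5.0180] v=[-1.7389]
Step 23: x=[4.7851] v=[-1.5528]
Step 24: x=[4.5827] v=[-1.3492]
Step 25: x=[4.4131] v=[-1.1304]
Step 26: x=[4.2783] v=[-0.8989]
Step 27: x=[4.1797] v=[-0.6573]
Step 28: x=[4.1185] v=[-0.4083]
Step 29: x=[4.0953] v=[-0.1547]
Step 30: x=[4.1104] v=[0.1007]
First v>=0 after going negative at step 30, time=4.5000

Answer: 4.5000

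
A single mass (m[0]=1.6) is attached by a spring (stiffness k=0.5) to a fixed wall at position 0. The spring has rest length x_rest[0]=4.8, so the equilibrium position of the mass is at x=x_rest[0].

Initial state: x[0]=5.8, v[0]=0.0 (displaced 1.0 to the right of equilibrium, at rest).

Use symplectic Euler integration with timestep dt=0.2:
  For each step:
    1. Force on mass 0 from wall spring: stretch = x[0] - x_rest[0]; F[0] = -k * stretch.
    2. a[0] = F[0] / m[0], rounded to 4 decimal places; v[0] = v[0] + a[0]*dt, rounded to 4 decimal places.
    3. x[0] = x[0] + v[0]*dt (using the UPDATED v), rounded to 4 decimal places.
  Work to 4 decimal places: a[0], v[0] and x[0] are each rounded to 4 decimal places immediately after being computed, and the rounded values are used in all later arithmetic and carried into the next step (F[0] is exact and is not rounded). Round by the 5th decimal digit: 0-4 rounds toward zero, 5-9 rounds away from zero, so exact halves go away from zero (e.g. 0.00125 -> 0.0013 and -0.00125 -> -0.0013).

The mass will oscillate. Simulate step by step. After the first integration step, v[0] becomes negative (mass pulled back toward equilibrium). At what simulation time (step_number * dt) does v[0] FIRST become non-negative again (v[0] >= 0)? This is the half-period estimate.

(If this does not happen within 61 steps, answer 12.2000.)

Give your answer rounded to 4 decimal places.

Answer: 5.8000

Derivation:
Step 0: x=[5.8000] v=[0.0000]
Step 1: x=[5.7875] v=[-0.0625]
Step 2: x=[5.7627] v=[-0.1242]
Step 3: x=[5.7258] v=[-0.1844]
Step 4: x=[5.6773] v=[-0.2423]
Step 5: x=[5.6179] v=[-0.2971]
Step 6: x=[5.5483] v=[-0.3482]
Step 7: x=[5.4693] v=[-0.3950]
Step 8: x=[5.3819] v=[-0.4368]
Step 9: x=[5.2873] v=[-0.4732]
Step 10: x=[5.1866] v=[-0.5037]
Step 11: x=[5.0810] v=[-0.5279]
Step 12: x=[4.9719] v=[-0.5455]
Step 13: x=[4.8607] v=[-0.5562]
Step 14: x=[4.7487] v=[-0.5600]
Step 15: x=[4.6373] v=[-0.5568]
Step 16: x=[4.5280] v=[-0.5466]
Step 17: x=[4.4221] v=[-0.5296]
Step 18: x=[4.3209] v=[-0.5060]
Step 19: x=[4.2257] v=[-0.4761]
Step 20: x=[4.1377] v=[-0.4402]
Step 21: x=[4.0579] v=[-0.3988]
Step 22: x=[3.9874] v=[-0.3524]
Step 23: x=[3.9271] v=[-0.3016]
Step 24: x=[3.8777] v=[-0.2470]
Step 25: x=[3.8398] v=[-0.1894]
Step 26: x=[3.8139] v=[-0.1294]
Step 27: x=[3.8003] v=[-0.0678]
Step 28: x=[3.7992] v=[-0.0053]
Step 29: x=[3.8107] v=[0.0573]
First v>=0 after going negative at step 29, time=5.8000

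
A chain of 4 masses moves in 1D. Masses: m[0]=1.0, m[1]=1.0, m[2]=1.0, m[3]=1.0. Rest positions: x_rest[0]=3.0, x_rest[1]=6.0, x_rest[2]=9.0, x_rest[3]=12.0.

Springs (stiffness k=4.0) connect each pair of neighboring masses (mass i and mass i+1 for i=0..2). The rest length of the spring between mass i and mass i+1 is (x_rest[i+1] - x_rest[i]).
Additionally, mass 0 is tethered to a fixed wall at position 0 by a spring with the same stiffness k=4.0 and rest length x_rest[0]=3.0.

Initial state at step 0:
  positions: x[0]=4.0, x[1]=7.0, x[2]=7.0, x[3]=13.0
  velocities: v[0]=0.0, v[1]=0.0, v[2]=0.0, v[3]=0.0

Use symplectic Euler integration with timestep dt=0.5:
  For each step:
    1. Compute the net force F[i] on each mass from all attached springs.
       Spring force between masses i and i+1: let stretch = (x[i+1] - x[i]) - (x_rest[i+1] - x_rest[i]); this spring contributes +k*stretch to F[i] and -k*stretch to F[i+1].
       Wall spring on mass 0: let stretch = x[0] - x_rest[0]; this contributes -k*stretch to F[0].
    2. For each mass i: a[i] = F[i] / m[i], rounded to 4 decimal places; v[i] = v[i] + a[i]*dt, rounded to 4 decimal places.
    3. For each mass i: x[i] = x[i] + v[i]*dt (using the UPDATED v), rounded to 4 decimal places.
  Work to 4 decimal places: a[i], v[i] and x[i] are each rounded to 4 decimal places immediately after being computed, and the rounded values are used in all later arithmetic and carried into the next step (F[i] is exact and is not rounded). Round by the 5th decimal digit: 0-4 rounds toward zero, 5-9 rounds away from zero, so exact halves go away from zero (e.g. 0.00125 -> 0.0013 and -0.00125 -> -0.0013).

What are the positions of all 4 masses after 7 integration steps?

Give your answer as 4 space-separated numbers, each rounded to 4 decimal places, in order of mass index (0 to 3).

Step 0: x=[4.0000 7.0000 7.0000 13.0000] v=[0.0000 0.0000 0.0000 0.0000]
Step 1: x=[3.0000 4.0000 13.0000 10.0000] v=[-2.0000 -6.0000 12.0000 -6.0000]
Step 2: x=[0.0000 9.0000 7.0000 13.0000] v=[-6.0000 10.0000 -12.0000 6.0000]
Step 3: x=[6.0000 3.0000 9.0000 13.0000] v=[12.0000 -12.0000 4.0000 0.0000]
Step 4: x=[3.0000 6.0000 9.0000 12.0000] v=[-6.0000 6.0000 0.0000 -2.0000]
Step 5: x=[0.0000 9.0000 9.0000 11.0000] v=[-6.0000 6.0000 0.0000 -2.0000]
Step 6: x=[6.0000 3.0000 11.0000 11.0000] v=[12.0000 -12.0000 4.0000 0.0000]
Step 7: x=[3.0000 8.0000 5.0000 14.0000] v=[-6.0000 10.0000 -12.0000 6.0000]

Answer: 3.0000 8.0000 5.0000 14.0000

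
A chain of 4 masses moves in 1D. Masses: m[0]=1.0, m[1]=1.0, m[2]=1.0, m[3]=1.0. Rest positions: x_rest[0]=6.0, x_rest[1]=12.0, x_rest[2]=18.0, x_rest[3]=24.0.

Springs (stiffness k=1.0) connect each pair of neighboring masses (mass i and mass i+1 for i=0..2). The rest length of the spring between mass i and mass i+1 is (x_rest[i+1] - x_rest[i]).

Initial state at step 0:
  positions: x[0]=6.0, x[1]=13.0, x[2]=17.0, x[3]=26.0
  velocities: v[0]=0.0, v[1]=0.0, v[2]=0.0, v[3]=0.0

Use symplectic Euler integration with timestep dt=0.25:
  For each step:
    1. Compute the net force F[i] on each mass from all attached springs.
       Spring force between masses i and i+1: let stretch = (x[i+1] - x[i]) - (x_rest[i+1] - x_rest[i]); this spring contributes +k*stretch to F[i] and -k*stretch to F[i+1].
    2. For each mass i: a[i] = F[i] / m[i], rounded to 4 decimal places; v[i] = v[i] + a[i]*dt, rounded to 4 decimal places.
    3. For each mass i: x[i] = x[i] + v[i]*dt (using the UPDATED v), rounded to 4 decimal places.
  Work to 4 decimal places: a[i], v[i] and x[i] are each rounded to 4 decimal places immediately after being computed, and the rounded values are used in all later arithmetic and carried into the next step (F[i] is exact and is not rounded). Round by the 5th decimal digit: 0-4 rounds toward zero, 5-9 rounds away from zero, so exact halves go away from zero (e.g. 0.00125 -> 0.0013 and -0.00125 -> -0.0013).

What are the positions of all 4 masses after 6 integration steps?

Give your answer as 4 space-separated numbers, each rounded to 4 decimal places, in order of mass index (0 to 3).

Answer: 6.5080 11.5430 20.1418 23.8075

Derivation:
Step 0: x=[6.0000 13.0000 17.0000 26.0000] v=[0.0000 0.0000 0.0000 0.0000]
Step 1: x=[6.0625 12.8125 17.3125 25.8125] v=[0.2500 -0.7500 1.2500 -0.7500]
Step 2: x=[6.1719 12.4844 17.8750 25.4688] v=[0.4375 -1.3125 2.2500 -1.3750]
Step 3: x=[6.3008 12.0987 18.5752 25.0254] v=[0.5156 -1.5430 2.8008 -1.7735]
Step 4: x=[6.4171 11.7554 19.2738 24.5539] v=[0.4651 -1.3734 2.7942 -1.8861]
Step 5: x=[6.4920 11.5483 19.8325 24.1274] v=[0.2997 -0.8284 2.2346 -1.7061]
Step 6: x=[6.5080 11.5430 20.1418 23.8075] v=[0.0638 -0.0214 1.2373 -1.2798]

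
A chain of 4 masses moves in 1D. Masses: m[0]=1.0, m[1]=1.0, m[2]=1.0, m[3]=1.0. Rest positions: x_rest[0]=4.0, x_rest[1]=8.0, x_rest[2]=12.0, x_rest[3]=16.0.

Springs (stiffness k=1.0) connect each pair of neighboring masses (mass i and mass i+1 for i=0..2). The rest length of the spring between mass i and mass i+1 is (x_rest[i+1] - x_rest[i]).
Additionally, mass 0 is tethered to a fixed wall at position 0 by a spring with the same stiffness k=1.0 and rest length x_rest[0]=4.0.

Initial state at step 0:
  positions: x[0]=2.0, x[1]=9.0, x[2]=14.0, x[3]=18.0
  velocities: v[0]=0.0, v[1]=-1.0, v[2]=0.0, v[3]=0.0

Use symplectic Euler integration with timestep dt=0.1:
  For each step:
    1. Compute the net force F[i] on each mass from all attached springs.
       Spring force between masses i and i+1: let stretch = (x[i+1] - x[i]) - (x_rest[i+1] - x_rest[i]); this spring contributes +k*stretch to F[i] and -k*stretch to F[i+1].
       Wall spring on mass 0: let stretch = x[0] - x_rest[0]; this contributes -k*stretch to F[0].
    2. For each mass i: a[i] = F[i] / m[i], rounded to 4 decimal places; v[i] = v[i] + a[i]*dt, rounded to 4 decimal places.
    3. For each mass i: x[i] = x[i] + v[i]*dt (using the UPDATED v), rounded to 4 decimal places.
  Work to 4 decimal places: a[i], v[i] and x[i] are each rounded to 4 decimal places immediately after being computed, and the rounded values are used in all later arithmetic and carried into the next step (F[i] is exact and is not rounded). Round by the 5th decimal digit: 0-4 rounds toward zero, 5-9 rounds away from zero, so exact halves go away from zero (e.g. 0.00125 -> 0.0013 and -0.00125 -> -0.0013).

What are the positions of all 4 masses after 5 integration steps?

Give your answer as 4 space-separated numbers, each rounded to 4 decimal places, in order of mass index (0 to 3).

Answer: 2.6898 8.2659 13.8310 17.9964

Derivation:
Step 0: x=[2.0000 9.0000 14.0000 18.0000] v=[0.0000 -1.0000 0.0000 0.0000]
Step 1: x=[2.0500 8.8800 13.9900 18.0000] v=[0.5000 -1.2000 -0.1000 0.0000]
Step 2: x=[2.1478 8.7428 13.9690 17.9999] v=[0.9780 -1.3720 -0.2100 -0.0010]
Step 3: x=[2.2901 8.5919 13.9361 17.9995] v=[1.4227 -1.5089 -0.3295 -0.0041]
Step 4: x=[2.4725 8.4314 13.8903 17.9985] v=[1.8239 -1.6047 -0.4576 -0.0104]
Step 5: x=[2.6898 8.2659 13.8310 17.9964] v=[2.1725 -1.6547 -0.5927 -0.0212]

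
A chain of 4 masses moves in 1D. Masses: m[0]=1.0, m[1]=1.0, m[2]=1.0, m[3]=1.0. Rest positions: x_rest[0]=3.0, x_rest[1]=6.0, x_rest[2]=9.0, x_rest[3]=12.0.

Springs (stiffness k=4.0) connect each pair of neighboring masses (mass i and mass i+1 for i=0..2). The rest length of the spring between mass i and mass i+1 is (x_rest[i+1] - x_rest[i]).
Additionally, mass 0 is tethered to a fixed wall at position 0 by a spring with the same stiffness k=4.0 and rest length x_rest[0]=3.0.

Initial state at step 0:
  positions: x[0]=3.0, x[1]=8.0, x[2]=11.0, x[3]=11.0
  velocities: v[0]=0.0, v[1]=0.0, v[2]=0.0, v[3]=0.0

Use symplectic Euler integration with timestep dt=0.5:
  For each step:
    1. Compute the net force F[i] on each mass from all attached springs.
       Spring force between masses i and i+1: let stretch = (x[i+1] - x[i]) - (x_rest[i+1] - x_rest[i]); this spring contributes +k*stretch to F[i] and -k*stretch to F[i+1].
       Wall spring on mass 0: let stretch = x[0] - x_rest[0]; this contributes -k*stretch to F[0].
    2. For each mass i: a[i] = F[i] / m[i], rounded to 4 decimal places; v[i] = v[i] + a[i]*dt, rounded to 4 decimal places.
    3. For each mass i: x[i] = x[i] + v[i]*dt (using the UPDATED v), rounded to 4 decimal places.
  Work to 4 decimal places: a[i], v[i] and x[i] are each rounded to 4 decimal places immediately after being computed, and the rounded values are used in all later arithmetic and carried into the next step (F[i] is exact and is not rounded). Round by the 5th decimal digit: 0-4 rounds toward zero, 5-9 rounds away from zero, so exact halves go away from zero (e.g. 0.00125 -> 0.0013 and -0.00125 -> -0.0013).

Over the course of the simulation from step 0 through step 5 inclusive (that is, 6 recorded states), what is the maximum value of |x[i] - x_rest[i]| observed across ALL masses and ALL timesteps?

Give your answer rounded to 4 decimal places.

Answer: 3.0000

Derivation:
Step 0: x=[3.0000 8.0000 11.0000 11.0000] v=[0.0000 0.0000 0.0000 0.0000]
Step 1: x=[5.0000 6.0000 8.0000 14.0000] v=[4.0000 -4.0000 -6.0000 6.0000]
Step 2: x=[3.0000 5.0000 9.0000 14.0000] v=[-4.0000 -2.0000 2.0000 0.0000]
Step 3: x=[0.0000 6.0000 11.0000 12.0000] v=[-6.0000 2.0000 4.0000 -4.0000]
Step 4: x=[3.0000 6.0000 9.0000 12.0000] v=[6.0000 0.0000 -4.0000 0.0000]
Step 5: x=[6.0000 6.0000 7.0000 12.0000] v=[6.0000 0.0000 -4.0000 0.0000]
Max displacement = 3.0000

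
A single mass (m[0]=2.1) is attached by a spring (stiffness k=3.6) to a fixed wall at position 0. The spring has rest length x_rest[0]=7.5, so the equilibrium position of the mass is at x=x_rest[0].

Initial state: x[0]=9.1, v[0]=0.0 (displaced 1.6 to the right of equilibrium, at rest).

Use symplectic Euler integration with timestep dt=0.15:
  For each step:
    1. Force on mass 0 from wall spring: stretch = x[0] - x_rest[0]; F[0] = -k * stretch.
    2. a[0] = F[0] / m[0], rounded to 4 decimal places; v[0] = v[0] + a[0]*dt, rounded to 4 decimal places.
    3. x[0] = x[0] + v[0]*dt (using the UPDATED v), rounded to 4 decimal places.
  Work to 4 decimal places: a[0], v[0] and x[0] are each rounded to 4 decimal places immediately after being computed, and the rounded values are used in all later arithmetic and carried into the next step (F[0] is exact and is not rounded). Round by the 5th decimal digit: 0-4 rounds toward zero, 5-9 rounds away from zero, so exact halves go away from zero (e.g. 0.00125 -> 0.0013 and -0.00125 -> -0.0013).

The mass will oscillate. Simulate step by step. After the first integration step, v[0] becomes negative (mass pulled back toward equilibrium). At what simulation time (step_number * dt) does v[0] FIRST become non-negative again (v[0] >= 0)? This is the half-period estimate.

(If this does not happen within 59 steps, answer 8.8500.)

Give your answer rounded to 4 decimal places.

Answer: 2.4000

Derivation:
Step 0: x=[9.1000] v=[0.0000]
Step 1: x=[9.0383] v=[-0.4114]
Step 2: x=[8.9173] v=[-0.8070]
Step 3: x=[8.7416] v=[-1.1715]
Step 4: x=[8.5180] v=[-1.4908]
Step 5: x=[8.2551] v=[-1.7526]
Step 6: x=[7.9631] v=[-1.9468]
Step 7: x=[7.6532] v=[-2.0659]
Step 8: x=[7.3374] v=[-2.1053]
Step 9: x=[7.0279] v=[-2.0635]
Step 10: x=[6.7366] v=[-1.9421]
Step 11: x=[6.4747] v=[-1.7458]
Step 12: x=[6.2524] v=[-1.4821]
Step 13: x=[6.0782] v=[-1.1613]
Step 14: x=[5.9588] v=[-0.7957]
Step 15: x=[5.8989] v=[-0.3994]
Step 16: x=[5.9007] v=[0.0123]
First v>=0 after going negative at step 16, time=2.4000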